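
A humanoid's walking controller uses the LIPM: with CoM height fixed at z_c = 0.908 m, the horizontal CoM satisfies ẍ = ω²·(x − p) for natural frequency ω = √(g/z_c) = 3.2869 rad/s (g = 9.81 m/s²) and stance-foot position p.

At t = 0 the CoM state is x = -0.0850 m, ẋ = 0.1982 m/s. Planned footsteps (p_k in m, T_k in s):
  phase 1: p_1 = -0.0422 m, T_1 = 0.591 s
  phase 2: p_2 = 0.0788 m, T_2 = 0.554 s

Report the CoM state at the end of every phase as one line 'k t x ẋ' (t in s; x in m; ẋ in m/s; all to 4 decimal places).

phase 1: p=-0.0422, T=0.591, ωT=1.942558, cosh=3.559955, sinh=3.416618; start (x,ẋ)=(-0.085000, 0.198200) → end (x,ẋ)=(0.011456, 0.224936)
phase 2: p=0.0788, T=0.554, ωT=1.820943, cosh=3.169776, sinh=3.007903; start (x,ẋ)=(0.011456, 0.224936) → end (x,ẋ)=(0.071177, 0.047186)

1 0.5910 0.0115 0.2249
2 1.1450 0.0712 0.0472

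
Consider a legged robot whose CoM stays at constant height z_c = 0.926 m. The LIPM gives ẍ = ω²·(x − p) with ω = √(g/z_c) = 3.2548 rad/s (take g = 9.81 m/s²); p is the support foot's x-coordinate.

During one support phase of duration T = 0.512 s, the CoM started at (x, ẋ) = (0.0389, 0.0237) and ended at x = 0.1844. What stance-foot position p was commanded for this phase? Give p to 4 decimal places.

p = -0.0340

ωT = 3.2548·0.512 = 1.666458; cosh(ωT) = 2.741149, sinh(ωT) = 2.552234
x(T) = p + (x₀−p)·cosh(ωT) + (ẋ₀/ω)·sinh(ωT) ⇒ p·(1 − cosh) = x(T) − x₀·cosh − (ẋ₀/ω)·sinh
numerator   = 0.1844 − (0.0389)·2.741149 − (0.0237/3.2548)·2.552234 = 0.059185
denominator = 1 − 2.741149 = -1.741149
p = 0.059185 / -1.741149 = -0.0340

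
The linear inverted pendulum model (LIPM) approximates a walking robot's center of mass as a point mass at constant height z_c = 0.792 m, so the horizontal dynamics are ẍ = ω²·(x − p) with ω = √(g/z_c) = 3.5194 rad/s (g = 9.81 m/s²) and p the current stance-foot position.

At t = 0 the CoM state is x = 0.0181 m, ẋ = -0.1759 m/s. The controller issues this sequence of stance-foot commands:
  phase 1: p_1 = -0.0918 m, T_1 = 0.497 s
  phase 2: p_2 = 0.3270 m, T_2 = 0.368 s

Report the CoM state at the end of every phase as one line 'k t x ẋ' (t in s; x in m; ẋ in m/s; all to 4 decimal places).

1 0.4970 0.0944 0.5573
2 0.8650 0.1378 -0.2889

phase 1: p=-0.0918, T=0.497, ωT=1.749142, cosh=2.961795, sinh=2.787872; start (x,ẋ)=(0.018100, -0.175900) → end (x,ẋ)=(0.094363, 0.557319)
phase 2: p=0.3270, T=0.368, ωT=1.295139, cosh=1.962682, sinh=1.688822; start (x,ẋ)=(0.094363, 0.557319) → end (x,ẋ)=(0.137843, -0.288870)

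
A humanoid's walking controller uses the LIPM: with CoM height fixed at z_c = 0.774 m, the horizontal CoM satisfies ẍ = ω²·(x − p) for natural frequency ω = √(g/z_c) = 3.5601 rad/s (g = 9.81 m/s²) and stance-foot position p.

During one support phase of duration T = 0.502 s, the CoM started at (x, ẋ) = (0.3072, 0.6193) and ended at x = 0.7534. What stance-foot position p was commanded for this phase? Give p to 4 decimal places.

ωT = 3.5601·0.502 = 1.787170; cosh(ωT) = 3.069980, sinh(ωT) = 2.902547
x(T) = p + (x₀−p)·cosh(ωT) + (ẋ₀/ω)·sinh(ωT) ⇒ p·(1 − cosh) = x(T) − x₀·cosh − (ẋ₀/ω)·sinh
numerator   = 0.7534 − (0.3072)·3.069980 − (0.6193/3.5601)·2.902547 = -0.694613
denominator = 1 − 3.069980 = -2.069980
p = -0.694613 / -2.069980 = 0.3356

p = 0.3356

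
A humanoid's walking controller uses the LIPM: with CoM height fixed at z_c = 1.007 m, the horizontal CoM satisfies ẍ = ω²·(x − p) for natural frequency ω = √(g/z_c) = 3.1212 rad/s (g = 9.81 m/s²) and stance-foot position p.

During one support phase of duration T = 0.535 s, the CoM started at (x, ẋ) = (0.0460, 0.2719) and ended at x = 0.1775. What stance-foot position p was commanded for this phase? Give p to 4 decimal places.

p = 0.0984

ωT = 3.1212·0.535 = 1.669842; cosh(ωT) = 2.749803, sinh(ωT) = 2.561526
x(T) = p + (x₀−p)·cosh(ωT) + (ẋ₀/ω)·sinh(ωT) ⇒ p·(1 − cosh) = x(T) − x₀·cosh − (ẋ₀/ω)·sinh
numerator   = 0.1775 − (0.0460)·2.749803 − (0.2719/3.1212)·2.561526 = -0.172136
denominator = 1 − 2.749803 = -1.749803
p = -0.172136 / -1.749803 = 0.0984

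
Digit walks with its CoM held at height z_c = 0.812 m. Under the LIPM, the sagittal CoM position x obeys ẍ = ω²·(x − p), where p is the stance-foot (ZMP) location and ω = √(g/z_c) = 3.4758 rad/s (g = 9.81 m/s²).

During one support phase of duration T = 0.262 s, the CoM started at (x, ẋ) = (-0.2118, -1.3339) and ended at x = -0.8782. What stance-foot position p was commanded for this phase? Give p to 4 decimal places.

ωT = 3.4758·0.262 = 0.910660; cosh(ωT) = 1.444110, sinh(ωT) = 1.041851
x(T) = p + (x₀−p)·cosh(ωT) + (ẋ₀/ω)·sinh(ωT) ⇒ p·(1 − cosh) = x(T) − x₀·cosh − (ẋ₀/ω)·sinh
numerator   = -0.8782 − (-0.2118)·1.444110 − (-1.3339/3.4758)·1.041851 = -0.172508
denominator = 1 − 1.444110 = -0.444110
p = -0.172508 / -0.444110 = 0.3884

p = 0.3884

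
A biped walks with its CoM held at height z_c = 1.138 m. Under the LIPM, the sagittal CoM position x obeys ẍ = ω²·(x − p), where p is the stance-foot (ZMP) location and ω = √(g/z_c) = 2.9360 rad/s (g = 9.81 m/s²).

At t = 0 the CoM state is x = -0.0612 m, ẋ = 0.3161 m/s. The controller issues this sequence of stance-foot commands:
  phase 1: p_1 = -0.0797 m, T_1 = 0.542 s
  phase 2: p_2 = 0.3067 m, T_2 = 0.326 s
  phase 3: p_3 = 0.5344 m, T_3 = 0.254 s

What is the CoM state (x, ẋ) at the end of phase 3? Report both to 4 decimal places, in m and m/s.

x = 0.8433, ẋ = 1.4405

phase 1: p=-0.0797, T=0.542, ωT=1.591312, cosh=2.556923, sinh=2.353264; start (x,ẋ)=(-0.061200, 0.316100) → end (x,ẋ)=(0.220964, 0.936063)
phase 2: p=0.3067, T=0.326, ωT=0.957136, cosh=1.494109, sinh=1.110118; start (x,ẋ)=(0.220964, 0.936063) → end (x,ẋ)=(0.532531, 1.119140)
phase 3: p=0.5344, T=0.254, ωT=0.745744, cosh=1.291195, sinh=0.816814; start (x,ẋ)=(0.532531, 1.119140) → end (x,ẋ)=(0.843339, 1.440546)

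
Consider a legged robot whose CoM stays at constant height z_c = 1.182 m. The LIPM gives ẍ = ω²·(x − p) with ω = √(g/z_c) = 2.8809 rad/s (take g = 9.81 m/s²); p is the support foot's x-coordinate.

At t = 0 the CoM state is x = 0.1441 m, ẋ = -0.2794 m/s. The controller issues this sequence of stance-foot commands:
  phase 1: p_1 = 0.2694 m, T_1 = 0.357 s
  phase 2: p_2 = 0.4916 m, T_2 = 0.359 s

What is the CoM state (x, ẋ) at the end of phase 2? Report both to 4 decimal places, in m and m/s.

phase 1: p=0.2694, T=0.357, ωT=1.028481, cosh=1.577182, sinh=1.219633; start (x,ẋ)=(0.144100, -0.279400) → end (x,ẋ)=(-0.046505, -0.880924)
phase 2: p=0.4916, T=0.359, ωT=1.034243, cosh=1.584236, sinh=1.228740; start (x,ẋ)=(-0.046505, -0.880924) → end (x,ẋ)=(-0.736611, -3.300418)

x = -0.7366, ẋ = -3.3004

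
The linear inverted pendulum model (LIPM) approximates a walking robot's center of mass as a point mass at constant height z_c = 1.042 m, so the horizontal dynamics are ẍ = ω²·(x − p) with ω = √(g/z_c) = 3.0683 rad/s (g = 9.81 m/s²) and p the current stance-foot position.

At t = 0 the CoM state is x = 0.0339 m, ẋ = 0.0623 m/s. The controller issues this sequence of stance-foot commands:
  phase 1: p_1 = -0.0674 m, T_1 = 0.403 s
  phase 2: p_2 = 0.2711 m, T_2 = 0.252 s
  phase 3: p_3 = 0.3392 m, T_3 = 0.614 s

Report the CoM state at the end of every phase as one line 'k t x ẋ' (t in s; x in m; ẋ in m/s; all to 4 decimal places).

1 0.4030 0.1537 0.6064
2 0.6550 0.2854 0.4898
3 1.2690 0.6710 1.1177

phase 1: p=-0.0674, T=0.403, ωT=1.236525, cosh=1.867009, sinh=1.576617; start (x,ẋ)=(0.033900, 0.062300) → end (x,ẋ)=(0.153740, 0.606357)
phase 2: p=0.2711, T=0.252, ωT=0.773212, cosh=1.314121, sinh=0.852593; start (x,ẋ)=(0.153740, 0.606357) → end (x,ẋ)=(0.285364, 0.489812)
phase 3: p=0.3392, T=0.614, ωT=1.883936, cosh=3.365671, sinh=3.213680; start (x,ẋ)=(0.285364, 0.489812) → end (x,ẋ)=(0.671027, 1.117697)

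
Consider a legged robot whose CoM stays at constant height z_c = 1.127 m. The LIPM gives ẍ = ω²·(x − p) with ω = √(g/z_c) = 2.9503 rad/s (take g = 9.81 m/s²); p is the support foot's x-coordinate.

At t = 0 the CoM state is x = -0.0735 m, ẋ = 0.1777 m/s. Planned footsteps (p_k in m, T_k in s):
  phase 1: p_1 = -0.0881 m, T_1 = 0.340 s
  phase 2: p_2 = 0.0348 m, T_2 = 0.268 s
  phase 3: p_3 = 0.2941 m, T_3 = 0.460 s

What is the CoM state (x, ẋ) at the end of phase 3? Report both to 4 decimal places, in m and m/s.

x = 0.0964, ẋ = -0.3382

phase 1: p=-0.0881, T=0.340, ωT=1.003102, cosh=1.546734, sinh=1.179993; start (x,ẋ)=(-0.073500, 0.177700) → end (x,ẋ)=(0.005555, 0.325682)
phase 2: p=0.0348, T=0.268, ωT=0.790680, cosh=1.329216, sinh=0.875680; start (x,ẋ)=(0.005555, 0.325682) → end (x,ẋ)=(0.092593, 0.357346)
phase 3: p=0.2941, T=0.460, ωT=1.357138, cosh=2.071227, sinh=1.813831; start (x,ẋ)=(0.092593, 0.357346) → end (x,ẋ)=(0.096427, -0.338191)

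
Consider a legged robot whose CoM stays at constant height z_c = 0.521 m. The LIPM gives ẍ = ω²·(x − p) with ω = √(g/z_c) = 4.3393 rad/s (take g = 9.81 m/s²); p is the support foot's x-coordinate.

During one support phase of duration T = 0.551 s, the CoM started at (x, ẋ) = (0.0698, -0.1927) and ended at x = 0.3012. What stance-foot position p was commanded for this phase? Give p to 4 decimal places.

p = -0.0349

ωT = 4.3393·0.551 = 2.390954; cosh(ωT) = 5.507728, sinh(ωT) = 5.416186
x(T) = p + (x₀−p)·cosh(ωT) + (ẋ₀/ω)·sinh(ωT) ⇒ p·(1 − cosh) = x(T) − x₀·cosh − (ẋ₀/ω)·sinh
numerator   = 0.3012 − (0.0698)·5.507728 − (-0.1927/4.3393)·5.416186 = 0.157283
denominator = 1 − 5.507728 = -4.507728
p = 0.157283 / -4.507728 = -0.0349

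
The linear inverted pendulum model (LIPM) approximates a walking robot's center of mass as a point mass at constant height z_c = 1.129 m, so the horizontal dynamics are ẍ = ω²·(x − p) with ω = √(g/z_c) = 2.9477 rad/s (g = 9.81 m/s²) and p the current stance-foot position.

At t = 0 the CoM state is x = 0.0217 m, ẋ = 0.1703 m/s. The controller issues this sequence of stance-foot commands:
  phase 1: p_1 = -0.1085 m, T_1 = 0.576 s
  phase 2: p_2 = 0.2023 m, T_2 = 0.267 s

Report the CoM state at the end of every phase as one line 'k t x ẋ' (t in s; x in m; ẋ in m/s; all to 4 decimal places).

1 0.5760 0.4115 1.4938
2 0.8430 0.9210 2.5178

phase 1: p=-0.1085, T=0.576, ωT=1.697875, cosh=2.822700, sinh=2.639628; start (x,ẋ)=(0.021700, 0.170300) → end (x,ẋ)=(0.411517, 1.493770)
phase 2: p=0.2023, T=0.267, ωT=0.787036, cosh=1.326034, sinh=0.870841; start (x,ẋ)=(0.411517, 1.493770) → end (x,ẋ)=(0.921035, 2.517845)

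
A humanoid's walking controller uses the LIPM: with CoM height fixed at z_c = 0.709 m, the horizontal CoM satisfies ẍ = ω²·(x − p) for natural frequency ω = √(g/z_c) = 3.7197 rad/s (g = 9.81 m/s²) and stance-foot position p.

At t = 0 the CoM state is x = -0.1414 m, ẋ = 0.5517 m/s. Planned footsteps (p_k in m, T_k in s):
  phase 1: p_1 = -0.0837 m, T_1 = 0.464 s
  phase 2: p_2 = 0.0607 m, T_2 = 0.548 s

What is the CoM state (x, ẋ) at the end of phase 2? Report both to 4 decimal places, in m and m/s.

x = 1.4490, ẋ = 5.2516

phase 1: p=-0.0837, T=0.464, ωT=1.725941, cosh=2.897905, sinh=2.719899; start (x,ẋ)=(-0.141400, 0.551700) → end (x,ẋ)=(0.152502, 1.015011)
phase 2: p=0.0607, T=0.548, ωT=2.038396, cosh=3.904259, sinh=3.774021; start (x,ẋ)=(0.152502, 1.015011) → end (x,ẋ)=(1.448953, 5.251604)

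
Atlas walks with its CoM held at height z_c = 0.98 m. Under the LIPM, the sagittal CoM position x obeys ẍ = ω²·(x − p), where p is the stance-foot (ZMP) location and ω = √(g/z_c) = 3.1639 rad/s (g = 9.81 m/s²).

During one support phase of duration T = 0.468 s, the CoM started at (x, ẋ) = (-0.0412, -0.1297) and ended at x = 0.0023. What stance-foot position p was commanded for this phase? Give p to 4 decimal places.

p = -0.1395

ωT = 3.1639·0.468 = 1.480705; cosh(ωT) = 2.311761, sinh(ωT) = 2.084284
x(T) = p + (x₀−p)·cosh(ωT) + (ẋ₀/ω)·sinh(ωT) ⇒ p·(1 − cosh) = x(T) − x₀·cosh − (ẋ₀/ω)·sinh
numerator   = 0.0023 − (-0.0412)·2.311761 − (-0.1297/3.1639)·2.084284 = 0.182987
denominator = 1 − 2.311761 = -1.311761
p = 0.182987 / -1.311761 = -0.1395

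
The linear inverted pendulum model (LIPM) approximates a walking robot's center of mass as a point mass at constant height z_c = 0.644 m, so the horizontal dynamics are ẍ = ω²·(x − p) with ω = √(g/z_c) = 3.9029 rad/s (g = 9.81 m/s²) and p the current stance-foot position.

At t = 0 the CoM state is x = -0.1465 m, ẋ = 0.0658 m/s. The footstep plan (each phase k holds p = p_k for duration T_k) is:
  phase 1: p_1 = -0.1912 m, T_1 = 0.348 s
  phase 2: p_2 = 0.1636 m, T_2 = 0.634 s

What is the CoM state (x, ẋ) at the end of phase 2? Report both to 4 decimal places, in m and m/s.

x = -0.5361, ẋ = -2.6167

phase 1: p=-0.1912, T=0.348, ωT=1.358209, cosh=2.073172, sinh=1.816051; start (x,ẋ)=(-0.146500, 0.065800) → end (x,ẋ)=(-0.067912, 0.453242)
phase 2: p=0.1636, T=0.634, ωT=2.474439, cosh=5.979624, sinh=5.895414; start (x,ẋ)=(-0.067912, 0.453242) → end (x,ẋ)=(-0.536122, -2.616690)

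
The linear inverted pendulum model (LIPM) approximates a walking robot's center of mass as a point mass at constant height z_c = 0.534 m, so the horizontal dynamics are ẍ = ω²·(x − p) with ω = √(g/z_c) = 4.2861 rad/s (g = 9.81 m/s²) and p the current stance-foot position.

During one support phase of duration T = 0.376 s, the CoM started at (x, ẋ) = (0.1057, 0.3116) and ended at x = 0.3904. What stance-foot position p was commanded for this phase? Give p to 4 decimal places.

ωT = 4.2861·0.376 = 1.611574; cosh(ωT) = 2.605132, sinh(ωT) = 2.405558
x(T) = p + (x₀−p)·cosh(ωT) + (ẋ₀/ω)·sinh(ωT) ⇒ p·(1 − cosh) = x(T) − x₀·cosh − (ẋ₀/ω)·sinh
numerator   = 0.3904 − (0.1057)·2.605132 − (0.3116/4.2861)·2.405558 = -0.059847
denominator = 1 − 2.605132 = -1.605132
p = -0.059847 / -1.605132 = 0.0373

p = 0.0373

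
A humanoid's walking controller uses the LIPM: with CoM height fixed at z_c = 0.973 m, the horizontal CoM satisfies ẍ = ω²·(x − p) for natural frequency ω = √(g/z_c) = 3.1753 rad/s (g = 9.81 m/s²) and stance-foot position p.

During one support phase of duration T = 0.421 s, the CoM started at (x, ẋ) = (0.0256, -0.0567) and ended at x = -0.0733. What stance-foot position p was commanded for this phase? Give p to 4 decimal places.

ωT = 3.1753·0.421 = 1.336801; cosh(ωT) = 2.034766, sinh(ωT) = 1.772081
x(T) = p + (x₀−p)·cosh(ωT) + (ẋ₀/ω)·sinh(ωT) ⇒ p·(1 − cosh) = x(T) − x₀·cosh − (ẋ₀/ω)·sinh
numerator   = -0.0733 − (0.0256)·2.034766 − (-0.0567/3.1753)·1.772081 = -0.093747
denominator = 1 − 2.034766 = -1.034766
p = -0.093747 / -1.034766 = 0.0906

p = 0.0906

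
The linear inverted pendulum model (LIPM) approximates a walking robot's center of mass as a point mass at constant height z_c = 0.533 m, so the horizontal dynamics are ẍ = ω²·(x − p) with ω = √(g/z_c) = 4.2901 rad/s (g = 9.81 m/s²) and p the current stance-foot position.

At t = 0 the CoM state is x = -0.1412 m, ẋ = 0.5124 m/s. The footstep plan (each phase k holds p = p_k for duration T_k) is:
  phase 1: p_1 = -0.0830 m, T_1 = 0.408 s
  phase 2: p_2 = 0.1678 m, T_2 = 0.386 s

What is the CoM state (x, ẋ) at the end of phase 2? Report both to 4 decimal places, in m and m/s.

x = 0.4073, ẋ = 1.2584

phase 1: p=-0.0830, T=0.408, ωT=1.750361, cosh=2.965195, sinh=2.791484; start (x,ẋ)=(-0.141200, 0.512400) → end (x,ẋ)=(0.077834, 0.822378)
phase 2: p=0.1678, T=0.386, ωT=1.655979, cosh=2.714554, sinh=2.523649; start (x,ẋ)=(0.077834, 0.822378) → end (x,ẋ)=(0.407346, 1.258356)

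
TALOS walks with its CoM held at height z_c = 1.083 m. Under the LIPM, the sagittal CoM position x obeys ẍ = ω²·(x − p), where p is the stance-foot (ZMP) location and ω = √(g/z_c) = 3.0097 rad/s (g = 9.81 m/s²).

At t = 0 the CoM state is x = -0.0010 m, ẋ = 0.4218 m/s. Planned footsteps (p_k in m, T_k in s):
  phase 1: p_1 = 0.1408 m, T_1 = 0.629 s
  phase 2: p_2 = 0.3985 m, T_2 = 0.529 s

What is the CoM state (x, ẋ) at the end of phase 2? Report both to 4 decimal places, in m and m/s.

x = -0.2922, ẋ = -1.8950

phase 1: p=0.1408, T=0.629, ωT=1.893101, cosh=3.395267, sinh=3.244663; start (x,ẋ)=(-0.001000, 0.421800) → end (x,ẋ)=(0.114080, 0.047381)
phase 2: p=0.3985, T=0.529, ωT=1.592131, cosh=2.558851, sinh=2.355360; start (x,ẋ)=(0.114080, 0.047381) → end (x,ẋ)=(-0.292207, -1.894988)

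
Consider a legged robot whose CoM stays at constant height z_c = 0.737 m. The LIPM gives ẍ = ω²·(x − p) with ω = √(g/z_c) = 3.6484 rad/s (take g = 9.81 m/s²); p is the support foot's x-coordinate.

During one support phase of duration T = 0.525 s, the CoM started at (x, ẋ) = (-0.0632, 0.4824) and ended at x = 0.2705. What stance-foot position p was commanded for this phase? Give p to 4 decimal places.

p = -0.0205

ωT = 3.6484·0.525 = 1.915410; cosh(ωT) = 3.468502, sinh(ωT) = 3.321220
x(T) = p + (x₀−p)·cosh(ωT) + (ẋ₀/ω)·sinh(ωT) ⇒ p·(1 − cosh) = x(T) − x₀·cosh − (ẋ₀/ω)·sinh
numerator   = 0.2705 − (-0.0632)·3.468502 − (0.4824/3.6484)·3.321220 = 0.050570
denominator = 1 − 3.468502 = -2.468502
p = 0.050570 / -2.468502 = -0.0205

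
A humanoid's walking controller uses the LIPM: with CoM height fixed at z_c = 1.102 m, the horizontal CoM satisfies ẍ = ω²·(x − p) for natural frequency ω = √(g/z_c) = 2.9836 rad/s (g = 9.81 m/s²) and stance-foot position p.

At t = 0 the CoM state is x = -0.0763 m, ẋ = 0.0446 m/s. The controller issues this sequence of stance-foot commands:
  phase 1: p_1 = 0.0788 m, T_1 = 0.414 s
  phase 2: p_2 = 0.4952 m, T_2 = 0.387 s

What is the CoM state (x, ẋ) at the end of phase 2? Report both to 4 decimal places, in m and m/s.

x = -1.0035, ẋ = -4.0334

phase 1: p=0.0788, T=0.414, ωT=1.235210, cosh=1.864938, sinh=1.574164; start (x,ẋ)=(-0.076300, 0.044600) → end (x,ẋ)=(-0.186921, -0.645278)
phase 2: p=0.4952, T=0.387, ωT=1.154653, cosh=1.744045, sinh=1.428878; start (x,ẋ)=(-0.186921, -0.645278) → end (x,ẋ)=(-1.003480, -4.033411)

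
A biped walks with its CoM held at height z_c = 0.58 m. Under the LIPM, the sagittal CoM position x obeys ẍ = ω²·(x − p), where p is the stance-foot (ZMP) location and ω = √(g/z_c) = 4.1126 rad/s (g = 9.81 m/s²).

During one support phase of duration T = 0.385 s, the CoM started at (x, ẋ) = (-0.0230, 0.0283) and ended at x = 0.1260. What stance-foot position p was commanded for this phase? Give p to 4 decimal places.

p = -0.1094

ωT = 4.1126·0.385 = 1.583351; cosh(ωT) = 2.538269, sinh(ωT) = 2.332983
x(T) = p + (x₀−p)·cosh(ωT) + (ẋ₀/ω)·sinh(ωT) ⇒ p·(1 − cosh) = x(T) − x₀·cosh − (ẋ₀/ω)·sinh
numerator   = 0.1260 − (-0.0230)·2.538269 − (0.0283/4.1126)·2.332983 = 0.168326
denominator = 1 − 2.538269 = -1.538269
p = 0.168326 / -1.538269 = -0.1094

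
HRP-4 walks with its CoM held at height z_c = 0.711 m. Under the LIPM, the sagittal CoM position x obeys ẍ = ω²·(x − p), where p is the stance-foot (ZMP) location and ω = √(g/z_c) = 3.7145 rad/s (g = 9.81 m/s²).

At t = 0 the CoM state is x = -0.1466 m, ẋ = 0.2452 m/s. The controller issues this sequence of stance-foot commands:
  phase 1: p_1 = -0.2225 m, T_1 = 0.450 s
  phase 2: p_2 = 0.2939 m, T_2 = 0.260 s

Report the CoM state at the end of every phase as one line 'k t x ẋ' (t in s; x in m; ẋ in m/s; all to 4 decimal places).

phase 1: p=-0.2225, T=0.450, ωT=1.671525, cosh=2.754118, sinh=2.566157; start (x,ẋ)=(-0.146600, 0.245200) → end (x,ẋ)=(0.155934, 1.398788)
phase 2: p=0.2939, T=0.260, ωT=0.965770, cosh=1.503750, sinh=1.123060; start (x,ẋ)=(0.155934, 1.398788) → end (x,ẋ)=(0.509349, 1.527886)

1 0.4500 0.1559 1.3988
2 0.7100 0.5093 1.5279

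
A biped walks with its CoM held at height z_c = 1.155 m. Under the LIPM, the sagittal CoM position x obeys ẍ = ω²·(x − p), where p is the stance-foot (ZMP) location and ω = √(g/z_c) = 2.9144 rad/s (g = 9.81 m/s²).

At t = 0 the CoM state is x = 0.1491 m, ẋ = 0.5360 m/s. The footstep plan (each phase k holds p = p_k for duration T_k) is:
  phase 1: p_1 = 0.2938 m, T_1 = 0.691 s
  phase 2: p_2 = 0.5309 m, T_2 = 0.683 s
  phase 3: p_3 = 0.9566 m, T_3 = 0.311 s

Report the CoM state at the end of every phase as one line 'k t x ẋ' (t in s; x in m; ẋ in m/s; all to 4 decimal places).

phase 1: p=0.2938, T=0.691, ωT=2.013850, cosh=3.812792, sinh=3.679318; start (x,ẋ)=(0.149100, 0.536000) → end (x,ẋ)=(0.418768, 0.492038)
phase 2: p=0.5309, T=0.683, ωT=1.990535, cosh=3.728036, sinh=3.591414; start (x,ẋ)=(0.418768, 0.492038) → end (x,ẋ)=(0.719207, 0.660674)
phase 3: p=0.9566, T=0.311, ωT=0.906378, cosh=1.439663, sinh=1.035678; start (x,ẋ)=(0.719207, 0.660674) → end (x,ẋ)=(0.849615, 0.234605)

1 0.6910 0.4188 0.4920
2 1.3740 0.7192 0.6607
3 1.6850 0.8496 0.2346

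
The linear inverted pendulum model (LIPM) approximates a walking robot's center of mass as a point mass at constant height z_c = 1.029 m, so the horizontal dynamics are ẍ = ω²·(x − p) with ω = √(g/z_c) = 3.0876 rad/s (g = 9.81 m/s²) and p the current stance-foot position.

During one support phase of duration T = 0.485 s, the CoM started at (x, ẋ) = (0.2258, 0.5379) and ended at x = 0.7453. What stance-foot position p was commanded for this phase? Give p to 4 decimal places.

ωT = 3.0876·0.485 = 1.497486; cosh(ωT) = 2.347064, sinh(ωT) = 2.123372
x(T) = p + (x₀−p)·cosh(ωT) + (ẋ₀/ω)·sinh(ωT) ⇒ p·(1 − cosh) = x(T) − x₀·cosh − (ẋ₀/ω)·sinh
numerator   = 0.7453 − (0.2258)·2.347064 − (0.5379/3.0876)·2.123372 = -0.154586
denominator = 1 − 2.347064 = -1.347064
p = -0.154586 / -1.347064 = 0.1148

p = 0.1148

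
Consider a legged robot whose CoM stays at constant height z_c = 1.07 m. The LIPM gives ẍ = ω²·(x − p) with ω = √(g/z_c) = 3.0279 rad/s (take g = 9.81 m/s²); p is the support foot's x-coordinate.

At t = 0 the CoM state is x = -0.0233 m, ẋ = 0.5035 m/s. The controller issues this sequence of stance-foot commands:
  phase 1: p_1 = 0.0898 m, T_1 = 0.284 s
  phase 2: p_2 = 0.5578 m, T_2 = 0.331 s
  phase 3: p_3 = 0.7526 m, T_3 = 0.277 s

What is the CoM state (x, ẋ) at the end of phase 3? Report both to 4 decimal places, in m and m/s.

phase 1: p=0.0898, T=0.284, ωT=0.859924, cosh=1.393087, sinh=0.969893; start (x,ẋ)=(-0.023300, 0.503500) → end (x,ẋ)=(0.093522, 0.369274)
phase 2: p=0.5578, T=0.331, ωT=1.002235, cosh=1.545711, sinh=1.178653; start (x,ẋ)=(0.093522, 0.369274) → end (x,ẋ)=(-0.016094, -1.086143)
phase 3: p=0.7526, T=0.277, ωT=0.838728, cosh=1.372842, sinh=0.940582; start (x,ẋ)=(-0.016094, -1.086143) → end (x,ẋ)=(-0.640092, -3.680332)

x = -0.6401, ẋ = -3.6803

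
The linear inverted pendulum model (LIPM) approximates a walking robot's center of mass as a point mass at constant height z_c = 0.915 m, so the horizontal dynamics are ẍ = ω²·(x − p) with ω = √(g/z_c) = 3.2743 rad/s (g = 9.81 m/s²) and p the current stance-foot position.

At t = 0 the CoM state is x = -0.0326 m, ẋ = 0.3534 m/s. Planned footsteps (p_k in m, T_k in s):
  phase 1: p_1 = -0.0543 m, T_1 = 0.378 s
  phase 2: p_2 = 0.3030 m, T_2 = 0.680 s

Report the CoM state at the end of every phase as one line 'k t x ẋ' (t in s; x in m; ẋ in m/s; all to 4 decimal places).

phase 1: p=-0.0543, T=0.378, ωT=1.237685, cosh=1.868840, sinh=1.578785; start (x,ẋ)=(-0.032600, 0.353400) → end (x,ẋ)=(0.156654, 0.772624)
phase 2: p=0.3030, T=0.680, ωT=2.226524, cosh=4.687749, sinh=4.579847; start (x,ẋ)=(0.156654, 0.772624) → end (x,ẋ)=(0.697657, 1.427300)

1 0.3780 0.1567 0.7726
2 1.0580 0.6977 1.4273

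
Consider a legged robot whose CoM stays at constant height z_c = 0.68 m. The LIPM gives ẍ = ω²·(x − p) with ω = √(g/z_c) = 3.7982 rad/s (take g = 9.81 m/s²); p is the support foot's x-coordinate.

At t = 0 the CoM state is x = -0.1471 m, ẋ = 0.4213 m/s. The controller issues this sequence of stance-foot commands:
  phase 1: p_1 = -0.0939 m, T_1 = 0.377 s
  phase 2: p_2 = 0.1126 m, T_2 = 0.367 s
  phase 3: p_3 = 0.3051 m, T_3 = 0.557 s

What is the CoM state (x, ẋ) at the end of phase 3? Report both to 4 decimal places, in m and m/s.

phase 1: p=-0.0939, T=0.377, ωT=1.431921, cosh=2.212793, sinh=1.973943; start (x,ẋ)=(-0.147100, 0.421300) → end (x,ẋ)=(0.007331, 0.533386)
phase 2: p=0.1126, T=0.367, ωT=1.393939, cosh=2.139397, sinh=1.891301; start (x,ẋ)=(0.007331, 0.533386) → end (x,ẋ)=(0.152986, 0.384922)
phase 3: p=0.3051, T=0.557, ωT=2.115597, cosh=4.207550, sinh=4.086989; start (x,ẋ)=(0.152986, 0.384922) → end (x,ẋ)=(0.079261, -0.741720)

x = 0.0793, ẋ = -0.7417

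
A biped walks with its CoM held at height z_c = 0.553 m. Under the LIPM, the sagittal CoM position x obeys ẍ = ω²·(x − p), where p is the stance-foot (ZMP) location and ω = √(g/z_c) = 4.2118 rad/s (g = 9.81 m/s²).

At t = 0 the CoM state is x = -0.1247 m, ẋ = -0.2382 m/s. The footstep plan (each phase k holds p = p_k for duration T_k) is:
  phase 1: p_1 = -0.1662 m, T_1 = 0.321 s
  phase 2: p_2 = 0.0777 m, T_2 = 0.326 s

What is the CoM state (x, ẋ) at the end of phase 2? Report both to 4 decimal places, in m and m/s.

x = -0.5462, ẋ = -2.3946

phase 1: p=-0.1662, T=0.321, ωT=1.351988, cosh=2.061913, sinh=1.803188; start (x,ẋ)=(-0.124700, -0.238200) → end (x,ẋ)=(-0.182611, -0.175969)
phase 2: p=0.0777, T=0.326, ωT=1.373047, cosh=2.100347, sinh=1.847013; start (x,ẋ)=(-0.182611, -0.175969) → end (x,ẋ)=(-0.546211, -2.394617)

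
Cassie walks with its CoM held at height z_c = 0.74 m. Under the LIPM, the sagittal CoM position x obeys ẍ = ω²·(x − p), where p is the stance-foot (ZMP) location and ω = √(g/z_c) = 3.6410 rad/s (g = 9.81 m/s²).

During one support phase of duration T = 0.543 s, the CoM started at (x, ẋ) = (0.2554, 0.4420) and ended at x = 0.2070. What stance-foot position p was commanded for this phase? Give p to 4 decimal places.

ωT = 3.6410·0.543 = 1.977063; cosh(ωT) = 3.679989, sinh(ωT) = 3.541513
x(T) = p + (x₀−p)·cosh(ωT) + (ẋ₀/ω)·sinh(ωT) ⇒ p·(1 − cosh) = x(T) − x₀·cosh − (ẋ₀/ω)·sinh
numerator   = 0.2070 − (0.2554)·3.679989 − (0.4420/3.6410)·3.541513 = -1.162792
denominator = 1 − 3.679989 = -2.679989
p = -1.162792 / -2.679989 = 0.4339

p = 0.4339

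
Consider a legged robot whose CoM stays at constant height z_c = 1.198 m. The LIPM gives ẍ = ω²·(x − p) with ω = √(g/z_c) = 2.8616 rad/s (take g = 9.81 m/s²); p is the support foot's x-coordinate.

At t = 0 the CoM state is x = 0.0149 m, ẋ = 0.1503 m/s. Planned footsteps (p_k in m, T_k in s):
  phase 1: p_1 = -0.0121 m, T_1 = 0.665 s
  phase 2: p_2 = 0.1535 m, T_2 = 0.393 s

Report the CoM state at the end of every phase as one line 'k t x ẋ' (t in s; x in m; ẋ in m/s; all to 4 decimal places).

phase 1: p=-0.0121, T=0.665, ωT=1.902964, cosh=3.427433, sinh=3.278307; start (x,ẋ)=(0.014900, 0.150300) → end (x,ẋ)=(0.252627, 0.768436)
phase 2: p=0.1535, T=0.393, ωT=1.124609, cosh=1.701896, sinh=1.377116; start (x,ẋ)=(0.252627, 0.768436) → end (x,ẋ)=(0.692007, 1.698435)

1 0.6650 0.2526 0.7684
2 1.0580 0.6920 1.6984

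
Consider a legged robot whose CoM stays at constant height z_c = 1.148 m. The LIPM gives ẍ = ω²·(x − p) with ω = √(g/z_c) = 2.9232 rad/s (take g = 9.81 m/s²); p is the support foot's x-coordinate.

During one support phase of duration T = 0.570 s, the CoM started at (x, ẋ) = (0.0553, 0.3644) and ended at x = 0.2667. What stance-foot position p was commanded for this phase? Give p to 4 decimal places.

ωT = 2.9232·0.570 = 1.666224; cosh(ωT) = 2.740553, sinh(ωT) = 2.551594
x(T) = p + (x₀−p)·cosh(ωT) + (ẋ₀/ω)·sinh(ωT) ⇒ p·(1 − cosh) = x(T) − x₀·cosh − (ẋ₀/ω)·sinh
numerator   = 0.2667 − (0.0553)·2.740553 − (0.3644/2.9232)·2.551594 = -0.202929
denominator = 1 − 2.740553 = -1.740553
p = -0.202929 / -1.740553 = 0.1166

p = 0.1166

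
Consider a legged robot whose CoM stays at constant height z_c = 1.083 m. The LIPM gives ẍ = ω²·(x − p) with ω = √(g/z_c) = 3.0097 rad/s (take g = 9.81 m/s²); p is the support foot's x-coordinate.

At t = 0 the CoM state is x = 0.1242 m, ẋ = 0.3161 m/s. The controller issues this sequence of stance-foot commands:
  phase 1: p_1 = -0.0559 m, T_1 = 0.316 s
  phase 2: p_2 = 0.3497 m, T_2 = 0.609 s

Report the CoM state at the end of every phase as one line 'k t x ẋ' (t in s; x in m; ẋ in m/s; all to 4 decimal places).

phase 1: p=-0.0559, T=0.316, ωT=0.951065, cosh=1.487397, sinh=1.101068; start (x,ẋ)=(0.124200, 0.316100) → end (x,ẋ)=(0.327622, 1.066997)
phase 2: p=0.3497, T=0.609, ωT=1.832907, cosh=3.205992, sinh=3.046044; start (x,ẋ)=(0.327622, 1.066997) → end (x,ẋ)=(1.358801, 3.218382)

1 0.3160 0.3276 1.0670
2 0.9250 1.3588 3.2184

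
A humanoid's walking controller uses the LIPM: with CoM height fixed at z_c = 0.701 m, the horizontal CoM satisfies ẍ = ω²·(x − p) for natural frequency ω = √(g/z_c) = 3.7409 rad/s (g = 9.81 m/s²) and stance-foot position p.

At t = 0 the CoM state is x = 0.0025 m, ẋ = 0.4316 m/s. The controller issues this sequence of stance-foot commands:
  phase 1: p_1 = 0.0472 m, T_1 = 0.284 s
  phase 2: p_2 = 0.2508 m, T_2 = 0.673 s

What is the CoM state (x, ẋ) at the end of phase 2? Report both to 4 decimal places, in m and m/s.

phase 1: p=0.0472, T=0.284, ωT=1.062416, cosh=1.619486, sinh=1.273866; start (x,ẋ)=(0.002500, 0.431600) → end (x,ẋ)=(0.121779, 0.485956)
phase 2: p=0.2508, T=0.673, ωT=2.517626, cosh=6.239887, sinh=6.159236; start (x,ẋ)=(0.121779, 0.485956) → end (x,ẋ)=(0.245831, 0.059532)

x = 0.2458, ẋ = 0.0595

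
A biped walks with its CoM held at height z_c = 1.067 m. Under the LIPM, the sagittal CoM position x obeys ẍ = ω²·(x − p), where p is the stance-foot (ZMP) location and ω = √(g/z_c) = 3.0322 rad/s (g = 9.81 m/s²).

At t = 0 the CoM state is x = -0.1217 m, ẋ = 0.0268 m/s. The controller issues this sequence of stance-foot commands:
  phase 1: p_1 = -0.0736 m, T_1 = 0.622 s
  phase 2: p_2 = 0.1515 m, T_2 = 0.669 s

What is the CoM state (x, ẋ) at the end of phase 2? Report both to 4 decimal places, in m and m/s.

phase 1: p=-0.0736, T=0.622, ωT=1.886028, cosh=3.372402, sinh=3.220729; start (x,ẋ)=(-0.121700, 0.026800) → end (x,ẋ)=(-0.207346, -0.379359)
phase 2: p=0.1515, T=0.669, ωT=2.028542, cosh=3.867259, sinh=3.735732; start (x,ẋ)=(-0.207346, -0.379359) → end (x,ẋ)=(-1.703630, -5.531906)

x = -1.7036, ẋ = -5.5319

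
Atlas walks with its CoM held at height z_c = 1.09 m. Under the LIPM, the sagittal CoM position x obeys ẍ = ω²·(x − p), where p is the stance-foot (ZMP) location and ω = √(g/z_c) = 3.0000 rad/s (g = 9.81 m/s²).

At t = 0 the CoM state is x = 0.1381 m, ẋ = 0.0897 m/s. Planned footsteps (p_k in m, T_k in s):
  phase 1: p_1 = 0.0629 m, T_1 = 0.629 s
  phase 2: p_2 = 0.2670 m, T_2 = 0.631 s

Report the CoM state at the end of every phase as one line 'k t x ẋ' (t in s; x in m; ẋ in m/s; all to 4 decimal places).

1 0.6290 0.4131 1.0301
2 1.2600 1.8771 4.9196

phase 1: p=0.0629, T=0.629, ωT=1.887000, cosh=3.375533, sinh=3.224007; start (x,ẋ)=(0.138100, 0.089700) → end (x,ẋ)=(0.413138, 1.030121)
phase 2: p=0.2670, T=0.631, ωT=1.893000, cosh=3.394938, sinh=3.244319; start (x,ẋ)=(0.413138, 1.030121) → end (x,ẋ)=(1.877143, 4.919552)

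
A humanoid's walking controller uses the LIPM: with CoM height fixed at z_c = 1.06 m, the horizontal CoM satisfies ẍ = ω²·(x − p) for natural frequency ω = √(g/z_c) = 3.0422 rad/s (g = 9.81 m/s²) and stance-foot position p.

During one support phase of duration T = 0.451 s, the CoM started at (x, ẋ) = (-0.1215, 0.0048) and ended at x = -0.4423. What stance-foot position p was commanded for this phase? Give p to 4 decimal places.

p = 0.1732

ωT = 3.0422·0.451 = 1.372032; cosh(ωT) = 2.098474, sinh(ωT) = 1.844883
x(T) = p + (x₀−p)·cosh(ωT) + (ẋ₀/ω)·sinh(ωT) ⇒ p·(1 − cosh) = x(T) − x₀·cosh − (ẋ₀/ω)·sinh
numerator   = -0.4423 − (-0.1215)·2.098474 − (0.0048/3.0422)·1.844883 = -0.190246
denominator = 1 − 2.098474 = -1.098474
p = -0.190246 / -1.098474 = 0.1732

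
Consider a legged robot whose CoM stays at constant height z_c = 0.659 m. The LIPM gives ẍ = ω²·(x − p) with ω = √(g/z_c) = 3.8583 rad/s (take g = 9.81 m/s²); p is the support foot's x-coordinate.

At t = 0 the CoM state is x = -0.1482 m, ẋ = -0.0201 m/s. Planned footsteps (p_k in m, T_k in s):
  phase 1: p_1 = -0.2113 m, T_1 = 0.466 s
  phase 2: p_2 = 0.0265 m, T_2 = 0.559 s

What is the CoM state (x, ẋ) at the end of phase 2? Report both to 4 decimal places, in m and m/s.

x = 0.4962, ẋ = 1.9132

phase 1: p=-0.2113, T=0.466, ωT=1.797968, cosh=3.101501, sinh=2.935865; start (x,ẋ)=(-0.148200, -0.020100) → end (x,ẋ)=(-0.030890, 0.652422)
phase 2: p=0.0265, T=0.559, ωT=2.156790, cosh=4.379521, sinh=4.263825; start (x,ẋ)=(-0.030890, 0.652422) → end (x,ẋ)=(0.496154, 1.913168)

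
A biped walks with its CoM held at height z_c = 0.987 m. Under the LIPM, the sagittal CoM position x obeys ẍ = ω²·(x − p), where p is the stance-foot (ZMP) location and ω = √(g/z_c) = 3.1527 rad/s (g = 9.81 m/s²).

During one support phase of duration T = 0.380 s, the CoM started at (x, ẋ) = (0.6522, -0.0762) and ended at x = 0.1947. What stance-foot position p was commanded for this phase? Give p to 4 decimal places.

p = 1.1736

ωT = 3.1527·0.380 = 1.198026; cosh(ωT) = 1.807679, sinh(ωT) = 1.505890
x(T) = p + (x₀−p)·cosh(ωT) + (ẋ₀/ω)·sinh(ωT) ⇒ p·(1 − cosh) = x(T) − x₀·cosh − (ẋ₀/ω)·sinh
numerator   = 0.1947 − (0.6522)·1.807679 − (-0.0762/3.1527)·1.505890 = -0.947872
denominator = 1 − 1.807679 = -0.807679
p = -0.947872 / -0.807679 = 1.1736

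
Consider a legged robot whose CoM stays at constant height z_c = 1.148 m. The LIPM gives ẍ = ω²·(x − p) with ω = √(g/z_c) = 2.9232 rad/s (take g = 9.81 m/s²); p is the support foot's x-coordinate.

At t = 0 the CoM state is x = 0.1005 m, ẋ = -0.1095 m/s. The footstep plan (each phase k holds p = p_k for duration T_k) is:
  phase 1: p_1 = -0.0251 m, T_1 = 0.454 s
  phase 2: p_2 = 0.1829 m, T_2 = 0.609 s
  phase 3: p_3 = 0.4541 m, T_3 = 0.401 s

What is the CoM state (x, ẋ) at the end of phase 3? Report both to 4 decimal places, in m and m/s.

x = 1.1604, ẋ = 2.3352

phase 1: p=-0.0251, T=0.454, ωT=1.327133, cosh=2.017727, sinh=1.752491; start (x,ẋ)=(0.100500, -0.109500) → end (x,ẋ)=(0.162680, 0.422493)
phase 2: p=0.1829, T=0.609, ωT=1.780229, cosh=3.049906, sinh=2.881307; start (x,ẋ)=(0.162680, 0.422493) → end (x,ẋ)=(0.537669, 1.118258)
phase 3: p=0.4541, T=0.401, ωT=1.172203, cosh=1.769392, sinh=1.459708; start (x,ẋ)=(0.537669, 1.118258) → end (x,ẋ)=(1.160371, 2.335227)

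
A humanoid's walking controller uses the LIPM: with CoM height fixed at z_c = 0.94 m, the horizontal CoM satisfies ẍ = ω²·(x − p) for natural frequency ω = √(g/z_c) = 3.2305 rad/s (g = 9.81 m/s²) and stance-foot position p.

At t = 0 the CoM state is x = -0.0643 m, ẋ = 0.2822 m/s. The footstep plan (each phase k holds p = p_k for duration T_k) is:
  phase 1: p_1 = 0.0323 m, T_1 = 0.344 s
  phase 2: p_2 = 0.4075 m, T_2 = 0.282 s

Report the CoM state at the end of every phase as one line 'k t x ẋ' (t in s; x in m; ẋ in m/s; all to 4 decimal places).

1 0.3440 -0.0120 0.0524
2 0.6260 -0.1816 -1.3369

phase 1: p=0.0323, T=0.344, ωT=1.111292, cosh=1.683707, sinh=1.354574; start (x,ẋ)=(-0.064300, 0.282200) → end (x,ẋ)=(-0.012017, 0.052425)
phase 2: p=0.4075, T=0.282, ωT=0.911001, cosh=1.444466, sinh=1.042345; start (x,ẋ)=(-0.012017, 0.052425) → end (x,ẋ)=(-0.181563, -1.336912)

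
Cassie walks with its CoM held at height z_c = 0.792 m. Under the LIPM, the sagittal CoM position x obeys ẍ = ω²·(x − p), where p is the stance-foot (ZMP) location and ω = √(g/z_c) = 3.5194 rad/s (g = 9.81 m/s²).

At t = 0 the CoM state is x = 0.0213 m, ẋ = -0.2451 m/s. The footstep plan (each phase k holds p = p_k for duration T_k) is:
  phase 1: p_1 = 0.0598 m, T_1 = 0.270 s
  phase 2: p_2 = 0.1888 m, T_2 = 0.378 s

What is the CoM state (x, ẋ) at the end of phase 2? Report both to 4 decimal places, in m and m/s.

x = -0.5996, ẋ = -2.6657

phase 1: p=0.0598, T=0.270, ωT=0.950238, cosh=1.486487, sinh=1.099838; start (x,ẋ)=(0.021300, -0.245100) → end (x,ẋ)=(-0.074025, -0.513363)
phase 2: p=0.1888, T=0.378, ωT=1.330333, cosh=2.023346, sinh=1.758957; start (x,ẋ)=(-0.074025, -0.513363) → end (x,ẋ)=(-0.599560, -2.665723)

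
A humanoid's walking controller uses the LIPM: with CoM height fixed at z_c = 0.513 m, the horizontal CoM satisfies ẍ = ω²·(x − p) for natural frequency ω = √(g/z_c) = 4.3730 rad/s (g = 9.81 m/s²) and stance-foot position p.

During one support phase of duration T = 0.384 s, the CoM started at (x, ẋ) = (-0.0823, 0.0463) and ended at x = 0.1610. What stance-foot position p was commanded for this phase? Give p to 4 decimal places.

ωT = 4.3730·0.384 = 1.679232; cosh(ωT) = 2.773977, sinh(ωT) = 2.587460
x(T) = p + (x₀−p)·cosh(ωT) + (ẋ₀/ω)·sinh(ωT) ⇒ p·(1 − cosh) = x(T) − x₀·cosh − (ẋ₀/ω)·sinh
numerator   = 0.1610 − (-0.0823)·2.773977 − (0.0463/4.3730)·2.587460 = 0.361903
denominator = 1 − 2.773977 = -1.773977
p = 0.361903 / -1.773977 = -0.2040

p = -0.2040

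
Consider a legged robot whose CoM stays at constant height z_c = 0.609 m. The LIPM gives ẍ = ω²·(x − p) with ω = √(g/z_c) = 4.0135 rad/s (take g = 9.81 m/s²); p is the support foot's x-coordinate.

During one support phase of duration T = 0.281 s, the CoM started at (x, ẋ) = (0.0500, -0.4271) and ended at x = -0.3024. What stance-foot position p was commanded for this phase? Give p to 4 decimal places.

p = 0.3406

ωT = 4.0135·0.281 = 1.127794; cosh(ωT) = 1.706290, sinh(ωT) = 1.382543
x(T) = p + (x₀−p)·cosh(ωT) + (ẋ₀/ω)·sinh(ωT) ⇒ p·(1 − cosh) = x(T) − x₀·cosh − (ẋ₀/ω)·sinh
numerator   = -0.3024 − (0.0500)·1.706290 − (-0.4271/4.0135)·1.382543 = -0.240590
denominator = 1 − 1.706290 = -0.706290
p = -0.240590 / -0.706290 = 0.3406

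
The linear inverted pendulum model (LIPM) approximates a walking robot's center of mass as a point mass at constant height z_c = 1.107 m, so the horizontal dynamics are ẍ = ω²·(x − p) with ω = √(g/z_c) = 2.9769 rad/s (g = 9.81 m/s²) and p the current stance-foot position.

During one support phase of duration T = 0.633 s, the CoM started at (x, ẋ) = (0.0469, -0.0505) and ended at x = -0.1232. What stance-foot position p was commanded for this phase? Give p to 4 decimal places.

p = 0.0957

ωT = 2.9769·0.633 = 1.884378; cosh(ωT) = 3.367090, sinh(ωT) = 3.215167
x(T) = p + (x₀−p)·cosh(ωT) + (ẋ₀/ω)·sinh(ωT) ⇒ p·(1 − cosh) = x(T) − x₀·cosh − (ẋ₀/ω)·sinh
numerator   = -0.1232 − (0.0469)·3.367090 − (-0.0505/2.9769)·3.215167 = -0.226575
denominator = 1 − 3.367090 = -2.367090
p = -0.226575 / -2.367090 = 0.0957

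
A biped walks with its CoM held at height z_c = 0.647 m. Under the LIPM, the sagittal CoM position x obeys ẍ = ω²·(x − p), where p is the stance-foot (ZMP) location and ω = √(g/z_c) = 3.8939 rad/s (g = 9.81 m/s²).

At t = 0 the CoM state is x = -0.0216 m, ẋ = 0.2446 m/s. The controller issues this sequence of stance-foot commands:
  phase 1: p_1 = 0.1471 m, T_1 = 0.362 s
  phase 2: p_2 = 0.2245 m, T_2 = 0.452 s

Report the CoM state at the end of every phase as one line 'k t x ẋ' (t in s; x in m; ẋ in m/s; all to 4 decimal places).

phase 1: p=0.1471, T=0.362, ωT=1.409592, cosh=2.169263, sinh=1.925020; start (x,ẋ)=(-0.021600, 0.244600) → end (x,ẋ)=(-0.097932, -0.733946)
phase 2: p=0.2245, T=0.452, ωT=1.760043, cosh=2.992362, sinh=2.820324; start (x,ẋ)=(-0.097932, -0.733946) → end (x,ẋ)=(-1.271926, -5.737202)

1 0.3620 -0.0979 -0.7339
2 0.8140 -1.2719 -5.7372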